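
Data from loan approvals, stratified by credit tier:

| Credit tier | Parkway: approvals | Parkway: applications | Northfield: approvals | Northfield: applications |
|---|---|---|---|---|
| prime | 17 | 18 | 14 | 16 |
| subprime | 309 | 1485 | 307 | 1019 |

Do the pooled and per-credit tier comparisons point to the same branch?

Prime: Parkway 17/18 = 94.4%, Northfield 14/16 = 87.5% → Parkway
Subprime: Parkway 309/1485 = 20.8%, Northfield 307/1019 = 30.1% → Northfield
Overall: Parkway 326/1503 = 21.7%, Northfield 321/1035 = 31.0% → Northfield
Neither sweeps: Parkway wins 1 of 2 groups, Northfield wins 1. Northfield wins overall but not every group — no Simpson reversal.

No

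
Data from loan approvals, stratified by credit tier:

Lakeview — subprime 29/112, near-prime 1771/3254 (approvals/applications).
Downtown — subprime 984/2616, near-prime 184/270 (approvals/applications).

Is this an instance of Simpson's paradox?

Yes

Subprime: Lakeview 29/112 = 25.9%, Downtown 984/2616 = 37.6% → Downtown
Near-prime: Lakeview 1771/3254 = 54.4%, Downtown 184/270 = 68.1% → Downtown
Overall: Lakeview 1800/3366 = 53.5%, Downtown 1168/2886 = 40.5% → Lakeview
Downtown wins each credit group but Lakeview wins overall — the comparison reverses. Downtown's applications skew toward subprime, which has a lower base rate.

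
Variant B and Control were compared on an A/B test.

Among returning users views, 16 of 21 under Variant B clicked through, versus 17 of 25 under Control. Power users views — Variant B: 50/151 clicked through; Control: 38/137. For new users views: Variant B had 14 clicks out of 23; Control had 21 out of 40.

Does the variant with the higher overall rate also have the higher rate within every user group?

Returning users: Variant B 16/21 = 76.2%, Control 17/25 = 68.0% → Variant B
Power users: Variant B 50/151 = 33.1%, Control 38/137 = 27.7% → Variant B
New users: Variant B 14/23 = 60.9%, Control 21/40 = 52.5% → Variant B
Overall: Variant B 80/195 = 41.0%, Control 76/202 = 37.6% → Variant B
Variant B wins overall and in every user group — no reversal.

Yes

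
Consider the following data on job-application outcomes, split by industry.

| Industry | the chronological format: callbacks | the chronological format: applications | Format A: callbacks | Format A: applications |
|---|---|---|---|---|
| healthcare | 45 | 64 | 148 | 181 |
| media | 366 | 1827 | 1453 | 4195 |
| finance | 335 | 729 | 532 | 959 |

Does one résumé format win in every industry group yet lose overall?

Healthcare: the chronological format 45/64 = 70.3%, Format A 148/181 = 81.8% → Format A
Media: the chronological format 366/1827 = 20.0%, Format A 1453/4195 = 34.6% → Format A
Finance: the chronological format 335/729 = 46.0%, Format A 532/959 = 55.5% → Format A
Overall: the chronological format 746/2620 = 28.5%, Format A 2133/5335 = 40.0% → Format A
Format A wins overall and in every industry group — no reversal.

No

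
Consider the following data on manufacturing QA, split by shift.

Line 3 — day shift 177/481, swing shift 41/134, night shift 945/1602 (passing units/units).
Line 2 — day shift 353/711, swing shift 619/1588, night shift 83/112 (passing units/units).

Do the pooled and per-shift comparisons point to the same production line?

No

Day shift: Line 3 177/481 = 36.8%, Line 2 353/711 = 49.6% → Line 2
Swing shift: Line 3 41/134 = 30.6%, Line 2 619/1588 = 39.0% → Line 2
Night shift: Line 3 945/1602 = 59.0%, Line 2 83/112 = 74.1% → Line 2
Overall: Line 3 1163/2217 = 52.5%, Line 2 1055/2411 = 43.8% → Line 3
Line 2 wins each shift group but Line 3 wins overall — the comparison reverses. Line 2's units skew toward swing shift, which has a lower base rate.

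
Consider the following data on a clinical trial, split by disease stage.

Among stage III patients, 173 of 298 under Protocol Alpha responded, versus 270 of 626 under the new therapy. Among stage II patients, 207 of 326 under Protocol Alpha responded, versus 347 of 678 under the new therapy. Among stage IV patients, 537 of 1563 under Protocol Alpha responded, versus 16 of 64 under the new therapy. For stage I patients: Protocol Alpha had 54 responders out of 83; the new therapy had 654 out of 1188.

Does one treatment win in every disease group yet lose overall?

Stage III: Protocol Alpha 173/298 = 58.1%, the new therapy 270/626 = 43.1% → Protocol Alpha
Stage II: Protocol Alpha 207/326 = 63.5%, the new therapy 347/678 = 51.2% → Protocol Alpha
Stage IV: Protocol Alpha 537/1563 = 34.4%, the new therapy 16/64 = 25.0% → Protocol Alpha
Stage I: Protocol Alpha 54/83 = 65.1%, the new therapy 654/1188 = 55.1% → Protocol Alpha
Overall: Protocol Alpha 971/2270 = 42.8%, the new therapy 1287/2556 = 50.4% → the new therapy
Protocol Alpha wins each disease group but the new therapy wins overall — the comparison reverses. Protocol Alpha's patients skew toward stage IV, which has a lower base rate.

Yes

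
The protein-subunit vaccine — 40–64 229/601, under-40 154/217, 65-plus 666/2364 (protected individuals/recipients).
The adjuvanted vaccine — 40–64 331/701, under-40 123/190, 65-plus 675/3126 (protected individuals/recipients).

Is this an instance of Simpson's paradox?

No

40–64: the protein-subunit vaccine 229/601 = 38.1%, the adjuvanted vaccine 331/701 = 47.2% → the adjuvanted vaccine
Under-40: the protein-subunit vaccine 154/217 = 71.0%, the adjuvanted vaccine 123/190 = 64.7% → the protein-subunit vaccine
65-plus: the protein-subunit vaccine 666/2364 = 28.2%, the adjuvanted vaccine 675/3126 = 21.6% → the protein-subunit vaccine
Overall: the protein-subunit vaccine 1049/3182 = 33.0%, the adjuvanted vaccine 1129/4017 = 28.1% → the protein-subunit vaccine
Neither sweeps: the protein-subunit vaccine wins 2 of 3 groups, the adjuvanted vaccine wins 1. The protein-subunit vaccine wins overall but not every group — no Simpson reversal.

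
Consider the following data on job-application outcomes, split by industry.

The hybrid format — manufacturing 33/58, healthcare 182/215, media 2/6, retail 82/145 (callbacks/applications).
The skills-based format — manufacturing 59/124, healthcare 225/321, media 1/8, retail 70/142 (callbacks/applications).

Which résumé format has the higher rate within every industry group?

the hybrid format

Manufacturing: the hybrid format 33/58 = 56.9%, the skills-based format 59/124 = 47.6% → the hybrid format
Healthcare: the hybrid format 182/215 = 84.7%, the skills-based format 225/321 = 70.1% → the hybrid format
Media: the hybrid format 2/6 = 33.3%, the skills-based format 1/8 = 12.5% → the hybrid format
Retail: the hybrid format 82/145 = 56.6%, the skills-based format 70/142 = 49.3% → the hybrid format
The hybrid format has the higher rate in all 4 groups.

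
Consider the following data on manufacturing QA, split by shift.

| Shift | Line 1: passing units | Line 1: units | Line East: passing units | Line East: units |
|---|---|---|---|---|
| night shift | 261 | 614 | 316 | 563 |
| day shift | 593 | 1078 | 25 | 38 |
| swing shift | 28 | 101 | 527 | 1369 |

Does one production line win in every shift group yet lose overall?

Yes

Night shift: Line 1 261/614 = 42.5%, Line East 316/563 = 56.1% → Line East
Day shift: Line 1 593/1078 = 55.0%, Line East 25/38 = 65.8% → Line East
Swing shift: Line 1 28/101 = 27.7%, Line East 527/1369 = 38.5% → Line East
Overall: Line 1 882/1793 = 49.2%, Line East 868/1970 = 44.1% → Line 1
Line East wins each shift group but Line 1 wins overall — the comparison reverses. Line East's units skew toward swing shift, which has a lower base rate.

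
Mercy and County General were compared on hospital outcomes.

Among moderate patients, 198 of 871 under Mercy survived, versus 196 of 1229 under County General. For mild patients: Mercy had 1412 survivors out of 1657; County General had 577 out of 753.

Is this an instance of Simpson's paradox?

Moderate: Mercy 198/871 = 22.7%, County General 196/1229 = 15.9% → Mercy
Mild: Mercy 1412/1657 = 85.2%, County General 577/753 = 76.6% → Mercy
Overall: Mercy 1610/2528 = 63.7%, County General 773/1982 = 39.0% → Mercy
Mercy wins overall and in every case group — no reversal.

No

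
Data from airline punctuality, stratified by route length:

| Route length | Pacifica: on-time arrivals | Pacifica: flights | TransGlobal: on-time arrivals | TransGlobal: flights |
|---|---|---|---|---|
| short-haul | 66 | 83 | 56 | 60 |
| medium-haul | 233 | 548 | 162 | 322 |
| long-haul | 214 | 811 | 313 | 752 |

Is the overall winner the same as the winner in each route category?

Yes

Short-haul: Pacifica 66/83 = 79.5%, TransGlobal 56/60 = 93.3% → TransGlobal
Medium-haul: Pacifica 233/548 = 42.5%, TransGlobal 162/322 = 50.3% → TransGlobal
Long-haul: Pacifica 214/811 = 26.4%, TransGlobal 313/752 = 41.6% → TransGlobal
Overall: Pacifica 513/1442 = 35.6%, TransGlobal 531/1134 = 46.8% → TransGlobal
TransGlobal wins overall and in every route group — no reversal.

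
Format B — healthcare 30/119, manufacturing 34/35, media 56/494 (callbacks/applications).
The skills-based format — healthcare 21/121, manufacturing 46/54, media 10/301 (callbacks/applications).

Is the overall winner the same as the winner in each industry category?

Healthcare: Format B 30/119 = 25.2%, the skills-based format 21/121 = 17.4% → Format B
Manufacturing: Format B 34/35 = 97.1%, the skills-based format 46/54 = 85.2% → Format B
Media: Format B 56/494 = 11.3%, the skills-based format 10/301 = 3.3% → Format B
Overall: Format B 120/648 = 18.5%, the skills-based format 77/476 = 16.2% → Format B
Format B wins overall and in every industry group — no reversal.

Yes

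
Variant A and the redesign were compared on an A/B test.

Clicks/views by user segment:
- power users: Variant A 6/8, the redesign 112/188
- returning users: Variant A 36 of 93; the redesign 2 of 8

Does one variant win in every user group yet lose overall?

Power users: Variant A 6/8 = 75.0%, the redesign 112/188 = 59.6% → Variant A
Returning users: Variant A 36/93 = 38.7%, the redesign 2/8 = 25.0% → Variant A
Overall: Variant A 42/101 = 41.6%, the redesign 114/196 = 58.2% → the redesign
Variant A wins each user group but the redesign wins overall — the comparison reverses. Variant A's views skew toward returning users, which has a lower base rate.

Yes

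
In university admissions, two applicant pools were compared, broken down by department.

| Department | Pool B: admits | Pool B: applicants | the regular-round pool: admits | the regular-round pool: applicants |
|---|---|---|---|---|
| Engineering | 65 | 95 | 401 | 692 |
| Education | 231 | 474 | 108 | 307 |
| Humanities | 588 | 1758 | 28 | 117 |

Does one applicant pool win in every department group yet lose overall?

Engineering: Pool B 65/95 = 68.4%, the regular-round pool 401/692 = 57.9% → Pool B
Education: Pool B 231/474 = 48.7%, the regular-round pool 108/307 = 35.2% → Pool B
Humanities: Pool B 588/1758 = 33.4%, the regular-round pool 28/117 = 23.9% → Pool B
Overall: Pool B 884/2327 = 38.0%, the regular-round pool 537/1116 = 48.1% → the regular-round pool
Pool B wins each department group but the regular-round pool wins overall — the comparison reverses. Pool B's applicants skew toward Humanities, which has a lower base rate.

Yes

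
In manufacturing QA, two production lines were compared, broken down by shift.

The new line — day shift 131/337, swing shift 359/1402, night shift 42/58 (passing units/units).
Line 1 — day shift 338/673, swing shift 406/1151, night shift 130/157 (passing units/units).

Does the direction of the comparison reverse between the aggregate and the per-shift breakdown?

No

Day shift: the new line 131/337 = 38.9%, Line 1 338/673 = 50.2% → Line 1
Swing shift: the new line 359/1402 = 25.6%, Line 1 406/1151 = 35.3% → Line 1
Night shift: the new line 42/58 = 72.4%, Line 1 130/157 = 82.8% → Line 1
Overall: the new line 532/1797 = 29.6%, Line 1 874/1981 = 44.1% → Line 1
Line 1 wins overall and in every shift group — no reversal.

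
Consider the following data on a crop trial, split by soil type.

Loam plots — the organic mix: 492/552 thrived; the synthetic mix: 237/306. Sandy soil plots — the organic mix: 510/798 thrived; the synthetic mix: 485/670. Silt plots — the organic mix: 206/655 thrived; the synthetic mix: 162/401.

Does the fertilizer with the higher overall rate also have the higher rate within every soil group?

No

Loam: the organic mix 492/552 = 89.1%, the synthetic mix 237/306 = 77.5% → the organic mix
Sandy soil: the organic mix 510/798 = 63.9%, the synthetic mix 485/670 = 72.4% → the synthetic mix
Silt: the organic mix 206/655 = 31.5%, the synthetic mix 162/401 = 40.4% → the synthetic mix
Overall: the organic mix 1208/2005 = 60.2%, the synthetic mix 884/1377 = 64.2% → the synthetic mix
Neither sweeps: the organic mix wins 1 of 3 groups, the synthetic mix wins 2. The synthetic mix wins overall but not every group — no Simpson reversal.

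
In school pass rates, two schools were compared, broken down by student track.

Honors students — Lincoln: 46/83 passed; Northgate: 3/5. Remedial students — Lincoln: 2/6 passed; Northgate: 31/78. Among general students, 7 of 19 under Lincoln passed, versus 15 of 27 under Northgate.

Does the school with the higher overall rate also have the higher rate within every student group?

Honors: Lincoln 46/83 = 55.4%, Northgate 3/5 = 60.0% → Northgate
Remedial: Lincoln 2/6 = 33.3%, Northgate 31/78 = 39.7% → Northgate
General: Lincoln 7/19 = 36.8%, Northgate 15/27 = 55.6% → Northgate
Overall: Lincoln 55/108 = 50.9%, Northgate 49/110 = 44.5% → Lincoln
Northgate wins each student group but Lincoln wins overall — the comparison reverses. Northgate's students skew toward remedial, which has a lower base rate.

No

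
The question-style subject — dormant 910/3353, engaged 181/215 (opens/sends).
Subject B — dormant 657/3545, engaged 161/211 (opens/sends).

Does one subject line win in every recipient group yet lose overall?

No

Dormant: the question-style subject 910/3353 = 27.1%, Subject B 657/3545 = 18.5% → the question-style subject
Engaged: the question-style subject 181/215 = 84.2%, Subject B 161/211 = 76.3% → the question-style subject
Overall: the question-style subject 1091/3568 = 30.6%, Subject B 818/3756 = 21.8% → the question-style subject
The question-style subject wins overall and in every recipient group — no reversal.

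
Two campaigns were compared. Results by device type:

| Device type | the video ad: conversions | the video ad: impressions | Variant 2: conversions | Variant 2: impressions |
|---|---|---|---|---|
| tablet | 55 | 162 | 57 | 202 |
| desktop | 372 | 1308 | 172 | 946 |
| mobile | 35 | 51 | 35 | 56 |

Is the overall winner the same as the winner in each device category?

Yes

Tablet: the video ad 55/162 = 34.0%, Variant 2 57/202 = 28.2% → the video ad
Desktop: the video ad 372/1308 = 28.4%, Variant 2 172/946 = 18.2% → the video ad
Mobile: the video ad 35/51 = 68.6%, Variant 2 35/56 = 62.5% → the video ad
Overall: the video ad 462/1521 = 30.4%, Variant 2 264/1204 = 21.9% → the video ad
The video ad wins overall and in every device group — no reversal.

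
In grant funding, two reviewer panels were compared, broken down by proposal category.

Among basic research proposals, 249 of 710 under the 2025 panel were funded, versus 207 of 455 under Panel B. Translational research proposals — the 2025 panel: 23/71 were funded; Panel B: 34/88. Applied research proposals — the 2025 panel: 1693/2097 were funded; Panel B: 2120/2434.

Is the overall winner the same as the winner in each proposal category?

Yes

Basic research: the 2025 panel 249/710 = 35.1%, Panel B 207/455 = 45.5% → Panel B
Translational research: the 2025 panel 23/71 = 32.4%, Panel B 34/88 = 38.6% → Panel B
Applied research: the 2025 panel 1693/2097 = 80.7%, Panel B 2120/2434 = 87.1% → Panel B
Overall: the 2025 panel 1965/2878 = 68.3%, Panel B 2361/2977 = 79.3% → Panel B
Panel B wins overall and in every proposal group — no reversal.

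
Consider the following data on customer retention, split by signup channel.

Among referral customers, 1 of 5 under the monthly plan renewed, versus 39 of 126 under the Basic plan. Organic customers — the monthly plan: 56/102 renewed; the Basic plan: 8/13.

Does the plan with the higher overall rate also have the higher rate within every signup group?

No

Referral: the monthly plan 1/5 = 20.0%, the Basic plan 39/126 = 31.0% → the Basic plan
Organic: the monthly plan 56/102 = 54.9%, the Basic plan 8/13 = 61.5% → the Basic plan
Overall: the monthly plan 57/107 = 53.3%, the Basic plan 47/139 = 33.8% → the monthly plan
The Basic plan wins each signup group but the monthly plan wins overall — the comparison reverses. The Basic plan's customers skew toward referral, which has a lower base rate.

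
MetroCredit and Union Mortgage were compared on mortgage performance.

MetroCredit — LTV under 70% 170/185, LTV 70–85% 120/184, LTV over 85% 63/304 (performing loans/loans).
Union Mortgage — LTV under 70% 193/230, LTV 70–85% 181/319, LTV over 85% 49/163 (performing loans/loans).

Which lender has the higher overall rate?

Union Mortgage

LTV under 70%: MetroCredit 170/185 = 91.9%, Union Mortgage 193/230 = 83.9% → MetroCredit
LTV 70–85%: MetroCredit 120/184 = 65.2%, Union Mortgage 181/319 = 56.7% → MetroCredit
LTV over 85%: MetroCredit 63/304 = 20.7%, Union Mortgage 49/163 = 30.1% → Union Mortgage
Overall: MetroCredit 353/673 = 52.5%, Union Mortgage 423/712 = 59.4% → Union Mortgage
(Neither sweeps every loan-to-value group, but Union Mortgage has the higher pooled rate.)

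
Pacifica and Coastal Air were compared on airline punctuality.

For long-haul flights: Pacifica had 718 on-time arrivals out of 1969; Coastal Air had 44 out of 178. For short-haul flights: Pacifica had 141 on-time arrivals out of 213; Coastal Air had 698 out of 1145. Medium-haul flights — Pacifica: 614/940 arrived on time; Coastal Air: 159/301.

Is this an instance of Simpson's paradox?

Yes

Long-haul: Pacifica 718/1969 = 36.5%, Coastal Air 44/178 = 24.7% → Pacifica
Short-haul: Pacifica 141/213 = 66.2%, Coastal Air 698/1145 = 61.0% → Pacifica
Medium-haul: Pacifica 614/940 = 65.3%, Coastal Air 159/301 = 52.8% → Pacifica
Overall: Pacifica 1473/3122 = 47.2%, Coastal Air 901/1624 = 55.5% → Coastal Air
Pacifica wins each route group but Coastal Air wins overall — the comparison reverses. Pacifica's flights skew toward long-haul, which has a lower base rate.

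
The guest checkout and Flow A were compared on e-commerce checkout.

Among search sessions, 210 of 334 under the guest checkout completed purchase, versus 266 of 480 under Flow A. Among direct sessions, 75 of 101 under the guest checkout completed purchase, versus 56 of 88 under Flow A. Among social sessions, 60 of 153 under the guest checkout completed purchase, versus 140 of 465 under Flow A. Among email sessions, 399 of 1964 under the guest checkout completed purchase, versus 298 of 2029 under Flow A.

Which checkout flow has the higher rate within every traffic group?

the guest checkout

Search: the guest checkout 210/334 = 62.9%, Flow A 266/480 = 55.4% → the guest checkout
Direct: the guest checkout 75/101 = 74.3%, Flow A 56/88 = 63.6% → the guest checkout
Social: the guest checkout 60/153 = 39.2%, Flow A 140/465 = 30.1% → the guest checkout
Email: the guest checkout 399/1964 = 20.3%, Flow A 298/2029 = 14.7% → the guest checkout
The guest checkout has the higher rate in all 4 groups.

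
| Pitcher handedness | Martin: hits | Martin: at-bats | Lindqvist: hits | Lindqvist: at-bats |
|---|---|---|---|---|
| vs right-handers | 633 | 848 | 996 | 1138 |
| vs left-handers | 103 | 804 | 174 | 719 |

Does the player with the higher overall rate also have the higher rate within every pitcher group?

Yes

Vs right-handers: Martin 633/848 = 74.6%, Lindqvist 996/1138 = 87.5% → Lindqvist
Vs left-handers: Martin 103/804 = 12.8%, Lindqvist 174/719 = 24.2% → Lindqvist
Overall: Martin 736/1652 = 44.6%, Lindqvist 1170/1857 = 63.0% → Lindqvist
Lindqvist wins overall and in every pitcher group — no reversal.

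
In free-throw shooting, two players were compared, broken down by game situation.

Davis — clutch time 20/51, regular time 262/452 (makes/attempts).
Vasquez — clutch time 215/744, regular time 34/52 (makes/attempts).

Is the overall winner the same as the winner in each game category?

Clutch time: Davis 20/51 = 39.2%, Vasquez 215/744 = 28.9% → Davis
Regular time: Davis 262/452 = 58.0%, Vasquez 34/52 = 65.4% → Vasquez
Overall: Davis 282/503 = 56.1%, Vasquez 249/796 = 31.3% → Davis
Neither sweeps: Davis wins 1 of 2 groups, Vasquez wins 1. Davis wins overall but not every group — no Simpson reversal.

No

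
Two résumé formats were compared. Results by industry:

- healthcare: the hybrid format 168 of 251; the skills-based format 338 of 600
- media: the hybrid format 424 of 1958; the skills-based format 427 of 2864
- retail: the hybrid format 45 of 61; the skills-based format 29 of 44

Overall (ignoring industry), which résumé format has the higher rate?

Healthcare: the hybrid format 168/251 = 66.9%, the skills-based format 338/600 = 56.3% → the hybrid format
Media: the hybrid format 424/1958 = 21.7%, the skills-based format 427/2864 = 14.9% → the hybrid format
Retail: the hybrid format 45/61 = 73.8%, the skills-based format 29/44 = 65.9% → the hybrid format
Overall: the hybrid format 637/2270 = 28.1%, the skills-based format 794/3508 = 22.6% → the hybrid format

the hybrid format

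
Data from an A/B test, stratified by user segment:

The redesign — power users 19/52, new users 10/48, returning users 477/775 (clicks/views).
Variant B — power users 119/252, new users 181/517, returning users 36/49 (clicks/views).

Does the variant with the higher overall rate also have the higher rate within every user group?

Power users: the redesign 19/52 = 36.5%, Variant B 119/252 = 47.2% → Variant B
New users: the redesign 10/48 = 20.8%, Variant B 181/517 = 35.0% → Variant B
Returning users: the redesign 477/775 = 61.5%, Variant B 36/49 = 73.5% → Variant B
Overall: the redesign 506/875 = 57.8%, Variant B 336/818 = 41.1% → the redesign
Variant B wins each user group but the redesign wins overall — the comparison reverses. Variant B's views skew toward new users, which has a lower base rate.

No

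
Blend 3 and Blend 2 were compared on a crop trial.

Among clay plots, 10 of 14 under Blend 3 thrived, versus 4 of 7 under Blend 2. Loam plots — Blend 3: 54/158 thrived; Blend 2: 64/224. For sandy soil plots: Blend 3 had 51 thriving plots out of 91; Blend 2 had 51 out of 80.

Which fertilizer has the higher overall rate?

Blend 3

Clay: Blend 3 10/14 = 71.4%, Blend 2 4/7 = 57.1% → Blend 3
Loam: Blend 3 54/158 = 34.2%, Blend 2 64/224 = 28.6% → Blend 3
Sandy soil: Blend 3 51/91 = 56.0%, Blend 2 51/80 = 63.8% → Blend 2
Overall: Blend 3 115/263 = 43.7%, Blend 2 119/311 = 38.3% → Blend 3
(Neither sweeps every soil group, but Blend 3 has the higher pooled rate.)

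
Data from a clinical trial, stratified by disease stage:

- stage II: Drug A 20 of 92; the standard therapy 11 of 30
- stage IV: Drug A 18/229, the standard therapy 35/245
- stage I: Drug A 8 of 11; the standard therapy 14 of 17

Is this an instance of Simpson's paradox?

Stage II: Drug A 20/92 = 21.7%, the standard therapy 11/30 = 36.7% → the standard therapy
Stage IV: Drug A 18/229 = 7.9%, the standard therapy 35/245 = 14.3% → the standard therapy
Stage I: Drug A 8/11 = 72.7%, the standard therapy 14/17 = 82.4% → the standard therapy
Overall: Drug A 46/332 = 13.9%, the standard therapy 60/292 = 20.5% → the standard therapy
The standard therapy wins overall and in every disease group — no reversal.

No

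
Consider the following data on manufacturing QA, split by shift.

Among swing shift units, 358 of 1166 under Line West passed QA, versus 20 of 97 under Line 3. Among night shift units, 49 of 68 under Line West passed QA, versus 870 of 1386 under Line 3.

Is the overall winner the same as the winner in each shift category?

Swing shift: Line West 358/1166 = 30.7%, Line 3 20/97 = 20.6% → Line West
Night shift: Line West 49/68 = 72.1%, Line 3 870/1386 = 62.8% → Line West
Overall: Line West 407/1234 = 33.0%, Line 3 890/1483 = 60.0% → Line 3
Line West wins each shift group but Line 3 wins overall — the comparison reverses. Line West's units skew toward swing shift, which has a lower base rate.

No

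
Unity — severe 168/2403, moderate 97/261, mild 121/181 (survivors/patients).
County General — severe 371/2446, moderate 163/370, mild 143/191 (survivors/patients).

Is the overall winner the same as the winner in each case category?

Severe: Unity 168/2403 = 7.0%, County General 371/2446 = 15.2% → County General
Moderate: Unity 97/261 = 37.2%, County General 163/370 = 44.1% → County General
Mild: Unity 121/181 = 66.9%, County General 143/191 = 74.9% → County General
Overall: Unity 386/2845 = 13.6%, County General 677/3007 = 22.5% → County General
County General wins overall and in every case group — no reversal.

Yes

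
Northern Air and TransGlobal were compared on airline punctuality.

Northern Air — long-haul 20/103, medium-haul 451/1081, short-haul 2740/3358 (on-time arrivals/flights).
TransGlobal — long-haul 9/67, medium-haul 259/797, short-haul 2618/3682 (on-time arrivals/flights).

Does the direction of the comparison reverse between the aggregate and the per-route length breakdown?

No

Long-haul: Northern Air 20/103 = 19.4%, TransGlobal 9/67 = 13.4% → Northern Air
Medium-haul: Northern Air 451/1081 = 41.7%, TransGlobal 259/797 = 32.5% → Northern Air
Short-haul: Northern Air 2740/3358 = 81.6%, TransGlobal 2618/3682 = 71.1% → Northern Air
Overall: Northern Air 3211/4542 = 70.7%, TransGlobal 2886/4546 = 63.5% → Northern Air
Northern Air wins overall and in every route group — no reversal.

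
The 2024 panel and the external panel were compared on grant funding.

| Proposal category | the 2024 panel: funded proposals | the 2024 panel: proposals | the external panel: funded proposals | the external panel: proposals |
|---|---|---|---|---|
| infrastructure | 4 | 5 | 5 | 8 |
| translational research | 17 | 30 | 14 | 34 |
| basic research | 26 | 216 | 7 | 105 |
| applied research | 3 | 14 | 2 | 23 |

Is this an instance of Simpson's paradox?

Infrastructure: the 2024 panel 4/5 = 80.0%, the external panel 5/8 = 62.5% → the 2024 panel
Translational research: the 2024 panel 17/30 = 56.7%, the external panel 14/34 = 41.2% → the 2024 panel
Basic research: the 2024 panel 26/216 = 12.0%, the external panel 7/105 = 6.7% → the 2024 panel
Applied research: the 2024 panel 3/14 = 21.4%, the external panel 2/23 = 8.7% → the 2024 panel
Overall: the 2024 panel 50/265 = 18.9%, the external panel 28/170 = 16.5% → the 2024 panel
The 2024 panel wins overall and in every proposal group — no reversal.

No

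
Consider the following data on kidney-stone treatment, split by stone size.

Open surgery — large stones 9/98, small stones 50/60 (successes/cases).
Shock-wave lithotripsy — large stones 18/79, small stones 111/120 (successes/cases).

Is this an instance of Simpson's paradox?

No

Large stones: open surgery 9/98 = 9.2%, shock-wave lithotripsy 18/79 = 22.8% → shock-wave lithotripsy
Small stones: open surgery 50/60 = 83.3%, shock-wave lithotripsy 111/120 = 92.5% → shock-wave lithotripsy
Overall: open surgery 59/158 = 37.3%, shock-wave lithotripsy 129/199 = 64.8% → shock-wave lithotripsy
Shock-wave lithotripsy wins overall and in every stone group — no reversal.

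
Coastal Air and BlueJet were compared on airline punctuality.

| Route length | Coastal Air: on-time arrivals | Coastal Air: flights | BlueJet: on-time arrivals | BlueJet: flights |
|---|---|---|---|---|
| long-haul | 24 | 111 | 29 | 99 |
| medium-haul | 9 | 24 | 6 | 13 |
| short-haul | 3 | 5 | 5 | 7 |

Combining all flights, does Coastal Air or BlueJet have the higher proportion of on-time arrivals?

Long-haul: Coastal Air 24/111 = 21.6%, BlueJet 29/99 = 29.3% → BlueJet
Medium-haul: Coastal Air 9/24 = 37.5%, BlueJet 6/13 = 46.2% → BlueJet
Short-haul: Coastal Air 3/5 = 60.0%, BlueJet 5/7 = 71.4% → BlueJet
Overall: Coastal Air 36/140 = 25.7%, BlueJet 40/119 = 33.6% → BlueJet

BlueJet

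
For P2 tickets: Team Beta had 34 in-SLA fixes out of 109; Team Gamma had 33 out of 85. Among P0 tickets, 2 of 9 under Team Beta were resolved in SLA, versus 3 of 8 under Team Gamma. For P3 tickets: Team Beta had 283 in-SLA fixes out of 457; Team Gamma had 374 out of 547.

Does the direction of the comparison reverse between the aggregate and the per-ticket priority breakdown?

P2: Team Beta 34/109 = 31.2%, Team Gamma 33/85 = 38.8% → Team Gamma
P0: Team Beta 2/9 = 22.2%, Team Gamma 3/8 = 37.5% → Team Gamma
P3: Team Beta 283/457 = 61.9%, Team Gamma 374/547 = 68.4% → Team Gamma
Overall: Team Beta 319/575 = 55.5%, Team Gamma 410/640 = 64.1% → Team Gamma
Team Gamma wins overall and in every ticket group — no reversal.

No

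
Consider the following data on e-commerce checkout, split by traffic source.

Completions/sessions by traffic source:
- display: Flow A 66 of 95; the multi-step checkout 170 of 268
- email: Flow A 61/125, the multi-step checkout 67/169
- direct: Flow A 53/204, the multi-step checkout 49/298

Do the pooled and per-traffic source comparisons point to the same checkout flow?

Display: Flow A 66/95 = 69.5%, the multi-step checkout 170/268 = 63.4% → Flow A
Email: Flow A 61/125 = 48.8%, the multi-step checkout 67/169 = 39.6% → Flow A
Direct: Flow A 53/204 = 26.0%, the multi-step checkout 49/298 = 16.4% → Flow A
Overall: Flow A 180/424 = 42.5%, the multi-step checkout 286/735 = 38.9% → Flow A
Flow A wins overall and in every traffic group — no reversal.

Yes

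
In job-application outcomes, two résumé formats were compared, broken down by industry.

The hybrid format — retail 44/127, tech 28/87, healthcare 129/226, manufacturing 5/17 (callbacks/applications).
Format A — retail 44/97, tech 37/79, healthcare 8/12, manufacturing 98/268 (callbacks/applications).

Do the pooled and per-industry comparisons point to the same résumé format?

Retail: the hybrid format 44/127 = 34.6%, Format A 44/97 = 45.4% → Format A
Tech: the hybrid format 28/87 = 32.2%, Format A 37/79 = 46.8% → Format A
Healthcare: the hybrid format 129/226 = 57.1%, Format A 8/12 = 66.7% → Format A
Manufacturing: the hybrid format 5/17 = 29.4%, Format A 98/268 = 36.6% → Format A
Overall: the hybrid format 206/457 = 45.1%, Format A 187/456 = 41.0% → the hybrid format
Format A wins each industry group but the hybrid format wins overall — the comparison reverses. Format A's applications skew toward manufacturing, which has a lower base rate.

No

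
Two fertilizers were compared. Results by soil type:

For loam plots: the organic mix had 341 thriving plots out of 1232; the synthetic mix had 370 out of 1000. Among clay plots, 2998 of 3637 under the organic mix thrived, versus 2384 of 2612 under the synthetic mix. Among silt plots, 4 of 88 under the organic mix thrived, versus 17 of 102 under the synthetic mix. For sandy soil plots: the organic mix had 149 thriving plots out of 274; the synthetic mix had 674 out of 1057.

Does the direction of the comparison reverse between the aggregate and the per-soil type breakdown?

No

Loam: the organic mix 341/1232 = 27.7%, the synthetic mix 370/1000 = 37.0% → the synthetic mix
Clay: the organic mix 2998/3637 = 82.4%, the synthetic mix 2384/2612 = 91.3% → the synthetic mix
Silt: the organic mix 4/88 = 4.5%, the synthetic mix 17/102 = 16.7% → the synthetic mix
Sandy soil: the organic mix 149/274 = 54.4%, the synthetic mix 674/1057 = 63.8% → the synthetic mix
Overall: the organic mix 3492/5231 = 66.8%, the synthetic mix 3445/4771 = 72.2% → the synthetic mix
The synthetic mix wins overall and in every soil group — no reversal.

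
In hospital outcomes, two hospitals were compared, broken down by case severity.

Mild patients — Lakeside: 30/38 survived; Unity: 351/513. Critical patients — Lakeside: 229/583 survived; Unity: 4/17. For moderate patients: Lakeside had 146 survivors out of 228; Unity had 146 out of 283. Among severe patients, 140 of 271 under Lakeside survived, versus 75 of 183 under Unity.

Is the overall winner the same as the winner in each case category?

Mild: Lakeside 30/38 = 78.9%, Unity 351/513 = 68.4% → Lakeside
Critical: Lakeside 229/583 = 39.3%, Unity 4/17 = 23.5% → Lakeside
Moderate: Lakeside 146/228 = 64.0%, Unity 146/283 = 51.6% → Lakeside
Severe: Lakeside 140/271 = 51.7%, Unity 75/183 = 41.0% → Lakeside
Overall: Lakeside 545/1120 = 48.7%, Unity 576/996 = 57.8% → Unity
Lakeside wins each case group but Unity wins overall — the comparison reverses. Lakeside's patients skew toward critical, which has a lower base rate.

No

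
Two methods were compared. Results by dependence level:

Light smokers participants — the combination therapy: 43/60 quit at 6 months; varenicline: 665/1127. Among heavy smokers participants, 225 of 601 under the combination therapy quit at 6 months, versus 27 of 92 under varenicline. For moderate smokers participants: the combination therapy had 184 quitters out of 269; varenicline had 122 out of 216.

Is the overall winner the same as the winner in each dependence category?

Light smokers: the combination therapy 43/60 = 71.7%, varenicline 665/1127 = 59.0% → the combination therapy
Heavy smokers: the combination therapy 225/601 = 37.4%, varenicline 27/92 = 29.3% → the combination therapy
Moderate smokers: the combination therapy 184/269 = 68.4%, varenicline 122/216 = 56.5% → the combination therapy
Overall: the combination therapy 452/930 = 48.6%, varenicline 814/1435 = 56.7% → varenicline
The combination therapy wins each dependence group but varenicline wins overall — the comparison reverses. The combination therapy's participants skew toward heavy smokers, which has a lower base rate.

No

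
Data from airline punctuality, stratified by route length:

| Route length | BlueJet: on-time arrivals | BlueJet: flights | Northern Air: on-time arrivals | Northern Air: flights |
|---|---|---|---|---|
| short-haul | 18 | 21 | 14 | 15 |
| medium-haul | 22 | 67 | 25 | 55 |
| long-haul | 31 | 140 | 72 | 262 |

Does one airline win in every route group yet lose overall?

Short-haul: BlueJet 18/21 = 85.7%, Northern Air 14/15 = 93.3% → Northern Air
Medium-haul: BlueJet 22/67 = 32.8%, Northern Air 25/55 = 45.5% → Northern Air
Long-haul: BlueJet 31/140 = 22.1%, Northern Air 72/262 = 27.5% → Northern Air
Overall: BlueJet 71/228 = 31.1%, Northern Air 111/332 = 33.4% → Northern Air
Northern Air wins overall and in every route group — no reversal.

No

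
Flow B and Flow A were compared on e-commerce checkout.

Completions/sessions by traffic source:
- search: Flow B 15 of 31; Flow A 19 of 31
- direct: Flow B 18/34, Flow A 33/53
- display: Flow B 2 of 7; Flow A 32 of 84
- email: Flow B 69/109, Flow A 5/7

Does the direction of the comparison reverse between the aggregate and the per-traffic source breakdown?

Yes

Search: Flow B 15/31 = 48.4%, Flow A 19/31 = 61.3% → Flow A
Direct: Flow B 18/34 = 52.9%, Flow A 33/53 = 62.3% → Flow A
Display: Flow B 2/7 = 28.6%, Flow A 32/84 = 38.1% → Flow A
Email: Flow B 69/109 = 63.3%, Flow A 5/7 = 71.4% → Flow A
Overall: Flow B 104/181 = 57.5%, Flow A 89/175 = 50.9% → Flow B
Flow A wins each traffic group but Flow B wins overall — the comparison reverses. Flow A's sessions skew toward display, which has a lower base rate.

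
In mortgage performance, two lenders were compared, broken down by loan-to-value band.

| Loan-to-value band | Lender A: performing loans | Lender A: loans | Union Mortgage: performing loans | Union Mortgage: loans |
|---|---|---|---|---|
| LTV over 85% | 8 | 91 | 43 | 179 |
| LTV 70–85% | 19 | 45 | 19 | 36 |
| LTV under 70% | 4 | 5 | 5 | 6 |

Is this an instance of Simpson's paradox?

LTV over 85%: Lender A 8/91 = 8.8%, Union Mortgage 43/179 = 24.0% → Union Mortgage
LTV 70–85%: Lender A 19/45 = 42.2%, Union Mortgage 19/36 = 52.8% → Union Mortgage
LTV under 70%: Lender A 4/5 = 80.0%, Union Mortgage 5/6 = 83.3% → Union Mortgage
Overall: Lender A 31/141 = 22.0%, Union Mortgage 67/221 = 30.3% → Union Mortgage
Union Mortgage wins overall and in every loan-to-value group — no reversal.

No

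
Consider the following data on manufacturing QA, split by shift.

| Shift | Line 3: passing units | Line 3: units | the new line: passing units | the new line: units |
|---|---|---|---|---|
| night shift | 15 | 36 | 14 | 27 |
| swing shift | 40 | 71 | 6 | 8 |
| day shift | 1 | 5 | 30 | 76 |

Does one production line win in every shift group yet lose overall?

Yes

Night shift: Line 3 15/36 = 41.7%, the new line 14/27 = 51.9% → the new line
Swing shift: Line 3 40/71 = 56.3%, the new line 6/8 = 75.0% → the new line
Day shift: Line 3 1/5 = 20.0%, the new line 30/76 = 39.5% → the new line
Overall: Line 3 56/112 = 50.0%, the new line 50/111 = 45.0% → Line 3
The new line wins each shift group but Line 3 wins overall — the comparison reverses. The new line's units skew toward day shift, which has a lower base rate.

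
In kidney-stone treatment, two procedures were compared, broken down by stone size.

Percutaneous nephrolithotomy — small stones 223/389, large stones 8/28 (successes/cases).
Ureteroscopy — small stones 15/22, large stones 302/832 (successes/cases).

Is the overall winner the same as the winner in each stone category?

Small stones: percutaneous nephrolithotomy 223/389 = 57.3%, ureteroscopy 15/22 = 68.2% → ureteroscopy
Large stones: percutaneous nephrolithotomy 8/28 = 28.6%, ureteroscopy 302/832 = 36.3% → ureteroscopy
Overall: percutaneous nephrolithotomy 231/417 = 55.4%, ureteroscopy 317/854 = 37.1% → percutaneous nephrolithotomy
Ureteroscopy wins each stone group but percutaneous nephrolithotomy wins overall — the comparison reverses. Ureteroscopy's cases skew toward large stones, which has a lower base rate.

No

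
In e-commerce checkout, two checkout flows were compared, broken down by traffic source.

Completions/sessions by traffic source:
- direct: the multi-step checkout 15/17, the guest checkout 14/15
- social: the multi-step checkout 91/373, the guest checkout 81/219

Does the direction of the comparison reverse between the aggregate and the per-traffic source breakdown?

No

Direct: the multi-step checkout 15/17 = 88.2%, the guest checkout 14/15 = 93.3% → the guest checkout
Social: the multi-step checkout 91/373 = 24.4%, the guest checkout 81/219 = 37.0% → the guest checkout
Overall: the multi-step checkout 106/390 = 27.2%, the guest checkout 95/234 = 40.6% → the guest checkout
The guest checkout wins overall and in every traffic group — no reversal.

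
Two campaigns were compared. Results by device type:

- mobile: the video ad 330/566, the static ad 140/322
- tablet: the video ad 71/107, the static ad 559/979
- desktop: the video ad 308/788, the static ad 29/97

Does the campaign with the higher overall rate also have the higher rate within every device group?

Mobile: the video ad 330/566 = 58.3%, the static ad 140/322 = 43.5% → the video ad
Tablet: the video ad 71/107 = 66.4%, the static ad 559/979 = 57.1% → the video ad
Desktop: the video ad 308/788 = 39.1%, the static ad 29/97 = 29.9% → the video ad
Overall: the video ad 709/1461 = 48.5%, the static ad 728/1398 = 52.1% → the static ad
The video ad wins each device group but the static ad wins overall — the comparison reverses. The video ad's impressions skew toward desktop, which has a lower base rate.

No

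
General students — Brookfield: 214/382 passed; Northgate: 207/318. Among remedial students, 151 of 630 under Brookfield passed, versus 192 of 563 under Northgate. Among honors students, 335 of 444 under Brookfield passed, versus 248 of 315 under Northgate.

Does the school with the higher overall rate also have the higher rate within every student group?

Yes

General: Brookfield 214/382 = 56.0%, Northgate 207/318 = 65.1% → Northgate
Remedial: Brookfield 151/630 = 24.0%, Northgate 192/563 = 34.1% → Northgate
Honors: Brookfield 335/444 = 75.5%, Northgate 248/315 = 78.7% → Northgate
Overall: Brookfield 700/1456 = 48.1%, Northgate 647/1196 = 54.1% → Northgate
Northgate wins overall and in every student group — no reversal.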